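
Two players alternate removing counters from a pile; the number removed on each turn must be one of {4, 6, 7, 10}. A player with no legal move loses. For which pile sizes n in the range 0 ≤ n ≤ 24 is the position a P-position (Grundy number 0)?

0, 1, 2, 3, 14, 15, 16, 17

G(0) = 0
G(1) = mex{} = 0
G(2) = mex{} = 0
G(3) = mex{} = 0
G(4) = mex{0} = 1
G(5) = mex{0} = 1
G(6) = mex{0,0} = 1
G(7) = mex{0,0,0} = 1
G(8) = mex{1,0,0} = 2
G(9) = mex{1,0,0} = 2
G(10) = mex{1,1,0,0} = 2
G(11) = mex{1,1,1,0} = 2
G(12) = mex{2,1,1,0} = 3
G(13) = mex{2,1,1,0} = 3
G(14) = mex{2,2,1,1} = 0
G(15) = mex{2,2,2,1} = 0
G(16) = mex{3,2,2,1} = 0
G(17) = mex{3,2,2,1} = 0
G(18) = mex{0,3,2,2} = 1
G(19) = mex{0,3,3,2} = 1
G(20) = mex{0,0,3,2} = 1
G(21) = mex{0,0,0,2} = 1
G(22) = mex{1,0,0,3} = 2
G(23) = mex{1,0,0,3} = 2
G(24) = mex{1,1,0,0} = 2
P-positions are exactly the n with G(n) = 0.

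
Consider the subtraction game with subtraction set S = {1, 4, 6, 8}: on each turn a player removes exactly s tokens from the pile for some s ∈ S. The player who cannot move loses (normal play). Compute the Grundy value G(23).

2

n :  0  1  2  3  4  5  6  7  8  9 10 11 12 13 14 15 16 17 18 19 20 21 22 23
G :  0  1  0  1  2  0  1  0  1  2  3  2  0  1  0  1  2  0  1  0  1  2  3  2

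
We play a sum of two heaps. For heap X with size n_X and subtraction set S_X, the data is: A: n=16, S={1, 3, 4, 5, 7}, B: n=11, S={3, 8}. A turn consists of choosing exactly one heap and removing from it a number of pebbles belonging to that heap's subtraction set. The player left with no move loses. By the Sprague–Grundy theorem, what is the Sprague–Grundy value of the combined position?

Heap A, S = {1, 3, 4, 5, 7}:
n :  0  1  2  3  4  5  6  7  8  9 10 11 12 13 14 15 16
G :  0  1  0  1  2  3  2  3  0  1  0  1  2  3  2  3  0
G_A(16) = 0.
Heap B, S = {3, 8}:
n :  0  1  2  3  4  5  6  7  8  9 10 11
G :  0  0  0  1  1  1  0  0  2  1  1  0
G_B(11) = 0.
Combined Grundy value = 0 ⊕ 0 = 0.

0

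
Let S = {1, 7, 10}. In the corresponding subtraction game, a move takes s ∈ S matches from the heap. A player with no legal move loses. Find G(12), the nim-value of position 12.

2

n :  0  1  2  3  4  5  6  7  8  9 10 11 12
G :  0  1  0  1  0  1  0  1  0  1  2  3  2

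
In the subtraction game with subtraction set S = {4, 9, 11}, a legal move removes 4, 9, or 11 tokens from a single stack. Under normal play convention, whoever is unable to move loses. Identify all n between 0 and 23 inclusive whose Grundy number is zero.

n :  0  1  2  3  4  5  6  7  8  9 10 11 12 13 14 15 16 17 18 19 20 21 22 23
G :  0  0  0  0  1  1  1  1  0  2  2  2  1  3  3  0  0  2  0  1  1  0  1  0
P-positions are exactly the n with G(n) = 0.

0, 1, 2, 3, 8, 15, 16, 18, 21, 23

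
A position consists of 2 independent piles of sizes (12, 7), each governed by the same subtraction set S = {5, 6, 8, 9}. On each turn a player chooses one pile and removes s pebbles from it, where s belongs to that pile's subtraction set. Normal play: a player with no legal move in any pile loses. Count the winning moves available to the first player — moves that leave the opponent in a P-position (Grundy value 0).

All piles use S = {5, 6, 8, 9}:
n :  0  1  2  3  4  5  6  7  8  9 10 11 12
G :  0  0  0  0  0  1  1  1  1  1  2  2  2
Pile A: G(12) = 2.
Pile B: G(7) = 1.
Combined Grundy value = 2 ⊕ 1 = 3.
A winning move leaves total XOR = 0, i.e. changes one component's Grundy value g to g ⊕ X where X is the current total.
Pile A: need g' = 2⊕3 = 1. Options: 12−5→G=1, 12−6→G=1, 12−8→G=0, 12−9→G=0. Hits: 2.
Pile B: need g' = 1⊕3 = 2. Options: 7−5→G=0, 7−6→G=0. Hits: 0.

2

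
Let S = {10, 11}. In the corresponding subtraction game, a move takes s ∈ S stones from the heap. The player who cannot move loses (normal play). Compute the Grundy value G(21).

n :  0  1  2  3  4  5  6  7  8  9 10 11 12 13 14 15 16 17 18 19 20 21
G :  0  0  0  0  0  0  0  0  0  0  1  1  1  1  1  1  1  1  1  1  2  0

0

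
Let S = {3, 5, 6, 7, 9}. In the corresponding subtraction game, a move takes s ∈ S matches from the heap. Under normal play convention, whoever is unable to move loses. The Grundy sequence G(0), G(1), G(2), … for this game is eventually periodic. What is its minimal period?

n :  0  1  2  3  4  5  6  7  8  9 10 11 12 13 14 15 16 17 18 19 20 21 22 23 24 25
G :  0  0  0  1  1  1  2  2  2  3  3  3  0  0  0  1  1  1  2  2  2  3  3  3  0  0
G(n+12) = G(n) holds for n = 0,…,8 (a full window of length max(S) = 9), so the sequence is purely periodic with period 12.

12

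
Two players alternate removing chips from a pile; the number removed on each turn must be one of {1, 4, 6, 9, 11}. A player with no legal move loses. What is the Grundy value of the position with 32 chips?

G(0) = 0
G(1) = mex{0} = 1
G(2) = mex{1} = 0
G(3) = mex{0} = 1
G(4) = mex{1,0} = 2
G(5) = mex{2,1} = 0
G(6) = mex{0,0,0} = 1
G(7) = mex{1,1,1} = 0
G(8) = mex{0,2,0} = 1
G(9) = mex{1,0,1,0} = 2
G(10) = mex{2,1,2,1} = 0
G(11) = mex{0,0,0,0,0} = 1
G(12) = mex{1,1,1,1,1} = 0
G(13) = mex{0,2,0,2,0} = 1
G(14) = mex{1,0,1,0,1} = 2
G(15) = mex{2,1,2,1,2} = 0
G(16) = mex{0,0,0,0,0} = 1
G(17) = mex{1,1,1,1,1} = 0
G(18) = mex{0,2,0,2,0} = 1
G(19) = mex{1,0,1,0,1} = 2
G(20) = mex{2,1,2,1,2} = 0
G(21) = mex{0,0,0,0,0} = 1
G(22) = mex{1,1,1,1,1} = 0
G(23) = mex{0,2,0,2,0} = 1
G(24) = mex{1,0,1,0,1} = 2
G(25) = mex{2,1,2,1,2} = 0
G(26) = mex{0,0,0,0,0} = 1
G(27) = mex{1,1,1,1,1} = 0
G(28) = mex{0,2,0,2,0} = 1
G(29) = mex{1,0,1,0,1} = 2
G(30) = mex{2,1,2,1,2} = 0
G(31) = mex{0,0,0,0,0} = 1
G(32) = mex{1,1,1,1,1} = 0

0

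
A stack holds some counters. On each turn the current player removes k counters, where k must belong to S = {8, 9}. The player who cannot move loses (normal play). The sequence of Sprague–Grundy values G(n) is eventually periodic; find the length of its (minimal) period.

G(0) = 0
G(1) = mex{} = 0
G(2) = mex{} = 0
G(3) = mex{} = 0
G(4) = mex{} = 0
G(5) = mex{} = 0
G(6) = mex{} = 0
G(7) = mex{} = 0
G(8) = mex{0} = 1
G(9) = mex{0,0} = 1
G(10) = mex{0,0} = 1
G(11) = mex{0,0} = 1
G(12) = mex{0,0} = 1
G(13) = mex{0,0} = 1
G(14) = mex{0,0} = 1
G(15) = mex{0,0} = 1
G(16) = mex{1,0} = 2
G(17) = mex{1,1} = 0
G(18) = mex{1,1} = 0
G(19) = mex{1,1} = 0
G(20) = mex{1,1} = 0
G(21) = mex{1,1} = 0
G(22) = mex{1,1} = 0
G(23) = mex{1,1} = 0
G(24) = mex{2,1} = 0
G(25) = mex{0,2} = 1
G(26) = mex{0,0} = 1
G(27) = mex{0,0} = 1
G(28) = mex{0,0} = 1
G(29) = mex{0,0} = 1
G(30) = mex{0,0} = 1
G(31) = mex{0,0} = 1
G(32) = mex{0,0} = 1
G(33) = mex{1,0} = 2
G(34) = mex{1,1} = 0
G(35) = mex{1,1} = 0
G(n+17) = G(n) holds for n = 0,…,8 (a full window of length max(S) = 9), so the sequence is purely periodic with period 17.

17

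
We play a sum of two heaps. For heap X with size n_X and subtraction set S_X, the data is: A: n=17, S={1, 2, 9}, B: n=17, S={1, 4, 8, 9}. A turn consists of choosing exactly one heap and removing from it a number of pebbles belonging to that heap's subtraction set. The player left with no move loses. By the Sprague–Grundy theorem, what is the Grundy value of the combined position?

1

Heap A, S = {1, 2, 9}:
G(0) = 0
G(1) = mex{0} = 1
G(2) = mex{1,0} = 2
G(3) = mex{2,1} = 0
G(4) = mex{0,2} = 1
G(5) = mex{1,0} = 2
G(6) = mex{2,1} = 0
G(7) = mex{0,2} = 1
G(8) = mex{1,0} = 2
G(9) = mex{2,1,0} = 3
G(10) = mex{3,2,1} = 0
G(11) = mex{0,3,2} = 1
G(12) = mex{1,0,0} = 2
G(13) = mex{2,1,1} = 0
G(14) = mex{0,2,2} = 1
G(15) = mex{1,0,0} = 2
G(16) = mex{2,1,1} = 0
G(17) = mex{0,2,2} = 1
G_A(17) = 1.
Heap B, S = {1, 4, 8, 9}:
G(0) = 0
G(1) = mex{0} = 1
G(2) = mex{1} = 0
G(3) = mex{0} = 1
G(4) = mex{1,0} = 2
G(5) = mex{2,1} = 0
G(6) = mex{0,0} = 1
G(7) = mex{1,1} = 0
G(8) = mex{0,2,0} = 1
G(9) = mex{1,0,1,0} = 2
G(10) = mex{2,1,0,1} = 3
G(11) = mex{3,0,1,0} = 2
G(12) = mex{2,1,2,1} = 0
G(13) = mex{0,2,0,2} = 1
G(14) = mex{1,3,1,0} = 2
G(15) = mex{2,2,0,1} = 3
G(16) = mex{3,0,1,0} = 2
G(17) = mex{2,1,2,1} = 0
G_B(17) = 0.
Combined Grundy value = 1 ⊕ 0 = 1.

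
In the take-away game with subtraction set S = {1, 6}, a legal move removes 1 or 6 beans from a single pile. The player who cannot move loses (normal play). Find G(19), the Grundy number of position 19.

G(0) = 0
G(1) = mex{0} = 1
G(2) = mex{1} = 0
G(3) = mex{0} = 1
G(4) = mex{1} = 0
G(5) = mex{0} = 1
G(6) = mex{1,0} = 2
G(7) = mex{2,1} = 0
G(8) = mex{0,0} = 1
G(9) = mex{1,1} = 0
G(10) = mex{0,0} = 1
G(11) = mex{1,1} = 0
G(12) = mex{0,2} = 1
G(13) = mex{1,0} = 2
G(14) = mex{2,1} = 0
G(15) = mex{0,0} = 1
G(16) = mex{1,1} = 0
G(17) = mex{0,0} = 1
G(18) = mex{1,1} = 0
G(19) = mex{0,2} = 1

1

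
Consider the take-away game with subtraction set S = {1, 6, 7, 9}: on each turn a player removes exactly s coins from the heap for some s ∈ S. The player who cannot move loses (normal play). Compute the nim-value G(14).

0

n :  0  1  2  3  4  5  6  7  8  9 10 11 12 13 14
G :  0  1  0  1  0  1  2  3  2  3  2  3  0  1  0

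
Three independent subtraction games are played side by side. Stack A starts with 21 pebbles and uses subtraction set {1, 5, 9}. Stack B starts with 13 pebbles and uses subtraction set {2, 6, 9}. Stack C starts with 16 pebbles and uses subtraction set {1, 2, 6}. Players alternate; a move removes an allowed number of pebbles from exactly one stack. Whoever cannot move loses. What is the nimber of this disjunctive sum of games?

Stack A, S = {1, 5, 9}:
G(0) = 0
G(1) = mex{0} = 1
G(2) = mex{1} = 0
G(3) = mex{0} = 1
G(4) = mex{1} = 0
G(5) = mex{0,0} = 1
G(6) = mex{1,1} = 0
G(7) = mex{0,0} = 1
G(8) = mex{1,1} = 0
G(9) = mex{0,0,0} = 1
G(10) = mex{1,1,1} = 0
G(11) = mex{0,0,0} = 1
G(12) = mex{1,1,1} = 0
G(13) = mex{0,0,0} = 1
G(14) = mex{1,1,1} = 0
G(15) = mex{0,0,0} = 1
G(16) = mex{1,1,1} = 0
G(17) = mex{0,0,0} = 1
G(18) = mex{1,1,1} = 0
G(19) = mex{0,0,0} = 1
G(20) = mex{1,1,1} = 0
G(21) = mex{0,0,0} = 1
G_A(21) = 1.
Stack B, S = {2, 6, 9}:
n :  0  1  2  3  4  5  6  7  8  9 10 11 12 13
G :  0  0  1  1  0  0  1  1  0  2  1  3  0  2
G_B(13) = 2.
Stack C, S = {1, 2, 6}:
n :  0  1  2  3  4  5  6  7  8  9 10 11 12 13 14 15 16
G :  0  1  2  0  1  2  3  0  1  2  0  1  2  3  0  1  2
G_C(16) = 2.
Combined Grundy value = 1 ⊕ 2 ⊕ 2 = 1.

1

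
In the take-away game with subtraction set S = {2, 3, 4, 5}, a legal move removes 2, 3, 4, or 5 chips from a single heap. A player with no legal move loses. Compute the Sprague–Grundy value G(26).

n :  0  1  2  3  4  5  6  7  8  9 10 11 12 13 14 15 16 17 18 19 20 21 22 23 24 25 26
G :  0  0  1  1  2  2  3  0  0  1  1  2  2  3  0  0  1  1  2  2  3  0  0  1  1  2  2

2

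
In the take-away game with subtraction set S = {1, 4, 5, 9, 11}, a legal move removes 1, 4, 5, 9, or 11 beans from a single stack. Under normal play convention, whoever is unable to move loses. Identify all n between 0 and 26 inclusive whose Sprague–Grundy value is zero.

0, 2, 8, 10, 16, 18, 24, 26

n :  0  1  2  3  4  5  6  7  8  9 10 11 12 13 14 15 16 17 18 19 20 21 22 23 24 25 26
G :  0  1  0  1  2  3  2  3  0  1  0  1  2  3  2  3  0  1  0  1  2  3  2  3  0  1  0
P-positions are exactly the n with G(n) = 0.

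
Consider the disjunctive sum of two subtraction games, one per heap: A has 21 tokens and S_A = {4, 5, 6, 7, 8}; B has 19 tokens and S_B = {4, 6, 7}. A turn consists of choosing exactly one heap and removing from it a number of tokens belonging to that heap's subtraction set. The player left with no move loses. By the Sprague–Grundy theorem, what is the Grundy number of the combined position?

0

Heap A, S = {4, 5, 6, 7, 8}:
n :  0  1  2  3  4  5  6  7  8  9 10 11 12 13 14 15 16 17 18 19 20 21
G :  0  0  0  0  1  1  1  1  2  2  2  2  0  0  0  0  1  1  1  1  2  2
G_A(21) = 2.
Heap B, S = {4, 6, 7}:
n :  0  1  2  3  4  5  6  7  8  9 10 11 12 13 14 15 16 17 18 19
G :  0  0  0  0  1  1  1  1  2  2  2  0  0  0  0  1  1  1  1  2
G_B(19) = 2.
Combined Grundy value = 2 ⊕ 2 = 0.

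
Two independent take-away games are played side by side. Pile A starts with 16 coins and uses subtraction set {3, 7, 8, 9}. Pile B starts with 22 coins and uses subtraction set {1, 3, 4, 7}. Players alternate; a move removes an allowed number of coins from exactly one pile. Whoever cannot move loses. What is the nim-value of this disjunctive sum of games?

2

Pile A, S = {3, 7, 8, 9}:
G(0) = 0
G(1) = mex{} = 0
G(2) = mex{} = 0
G(3) = mex{0} = 1
G(4) = mex{0} = 1
G(5) = mex{0} = 1
G(6) = mex{1} = 0
G(7) = mex{1,0} = 2
G(8) = mex{1,0,0} = 2
G(9) = mex{0,0,0,0} = 1
G(10) = mex{2,1,0,0} = 3
G(11) = mex{2,1,1,0} = 3
G(12) = mex{1,1,1,1} = 0
G(13) = mex{3,0,1,1} = 2
G(14) = mex{3,2,0,1} = 4
G(15) = mex{0,2,2,0} = 1
G(16) = mex{2,1,2,2} = 0
G_A(16) = 0.
Pile B, S = {1, 3, 4, 7}:
G(0) = 0
G(1) = mex{0} = 1
G(2) = mex{1} = 0
G(3) = mex{0,0} = 1
G(4) = mex{1,1,0} = 2
G(5) = mex{2,0,1} = 3
G(6) = mex{3,1,0} = 2
G(7) = mex{2,2,1,0} = 3
G(8) = mex{3,3,2,1} = 0
G(9) = mex{0,2,3,0} = 1
G(10) = mex{1,3,2,1} = 0
G(11) = mex{0,0,3,2} = 1
G(12) = mex{1,1,0,3} = 2
G(13) = mex{2,0,1,2} = 3
G(14) = mex{3,1,0,3} = 2
G(15) = mex{2,2,1,0} = 3
G(16) = mex{3,3,2,1} = 0
G(17) = mex{0,2,3,0} = 1
G(18) = mex{1,3,2,1} = 0
G(19) = mex{0,0,3,2} = 1
G(20) = mex{1,1,0,3} = 2
G(21) = mex{2,0,1,2} = 3
G(22) = mex{3,1,0,3} = 2
G_B(22) = 2.
Combined Grundy value = 0 ⊕ 2 = 2.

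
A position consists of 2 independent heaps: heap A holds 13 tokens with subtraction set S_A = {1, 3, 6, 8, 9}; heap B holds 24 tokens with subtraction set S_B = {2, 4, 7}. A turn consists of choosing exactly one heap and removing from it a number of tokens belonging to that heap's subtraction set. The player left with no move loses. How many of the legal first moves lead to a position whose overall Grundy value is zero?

Heap A, S = {1, 3, 6, 8, 9}:
G(0) = 0
G(1) = mex{0} = 1
G(2) = mex{1} = 0
G(3) = mex{0,0} = 1
G(4) = mex{1,1} = 0
G(5) = mex{0,0} = 1
G(6) = mex{1,1,0} = 2
G(7) = mex{2,0,1} = 3
G(8) = mex{3,1,0,0} = 2
G(9) = mex{2,2,1,1,0} = 3
G(10) = mex{3,3,0,0,1} = 2
G(11) = mex{2,2,1,1,0} = 3
G(12) = mex{3,3,2,0,1} = 4
G(13) = mex{4,2,3,1,0} = 5
G_A(13) = 5.
Heap B, S = {2, 4, 7}:
G(0) = 0
G(1) = mex{} = 0
G(2) = mex{0} = 1
G(3) = mex{0} = 1
G(4) = mex{1,0} = 2
G(5) = mex{1,0} = 2
G(6) = mex{2,1} = 0
G(7) = mex{2,1,0} = 3
G(8) = mex{0,2,0} = 1
G(9) = mex{3,2,1} = 0
G(10) = mex{1,0,1} = 2
G(11) = mex{0,3,2} = 1
G(12) = mex{2,1,2} = 0
G(13) = mex{1,0,0} = 2
G(14) = mex{0,2,3} = 1
G(15) = mex{2,1,1} = 0
G(16) = mex{1,0,0} = 2
G(17) = mex{0,2,2} = 1
G(18) = mex{2,1,1} = 0
G(19) = mex{1,0,0} = 2
G(20) = mex{0,2,2} = 1
G(21) = mex{2,1,1} = 0
G(22) = mex{1,0,0} = 2
G(23) = mex{0,2,2} = 1
G(24) = mex{2,1,1} = 0
G_B(24) = 0.
Combined Grundy value = 5 ⊕ 0 = 5.
A winning move leaves total XOR = 0, i.e. changes one component's Grundy value g to g ⊕ X where X is the current total.
Heap A: need g' = 5⊕5 = 0. Options: 13−1→G=4, 13−3→G=2, 13−6→G=3, 13−8→G=1, 13−9→G=0. Hits: 1.
Heap B: need g' = 0⊕5 = 5. Options: 24−2→G=2, 24−4→G=1, 24−7→G=1. Hits: 0.

1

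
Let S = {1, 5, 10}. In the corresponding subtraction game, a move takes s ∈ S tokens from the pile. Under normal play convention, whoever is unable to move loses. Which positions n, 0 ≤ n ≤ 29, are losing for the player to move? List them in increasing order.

n :  0  1  2  3  4  5  6  7  8  9 10 11 12 13 14 15 16 17 18 19 20 21 22 23 24 25 26 27 28 29
G :  0  1  0  1  0  1  0  1  0  1  2  3  2  3  2  0  1  0  1  0  1  0  1  0  1  2  3  2  3  2
P-positions are exactly the n with G(n) = 0.

0, 2, 4, 6, 8, 15, 17, 19, 21, 23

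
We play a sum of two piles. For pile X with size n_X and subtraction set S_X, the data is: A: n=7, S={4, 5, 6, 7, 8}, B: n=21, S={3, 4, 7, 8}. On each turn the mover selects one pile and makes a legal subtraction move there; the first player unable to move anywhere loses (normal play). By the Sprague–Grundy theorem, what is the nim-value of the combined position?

2

Pile A, S = {4, 5, 6, 7, 8}:
G(0) = 0
G(1) = mex{} = 0
G(2) = mex{} = 0
G(3) = mex{} = 0
G(4) = mex{0} = 1
G(5) = mex{0,0} = 1
G(6) = mex{0,0,0} = 1
G(7) = mex{0,0,0,0} = 1
G_A(7) = 1.
Pile B, S = {3, 4, 7, 8}:
G(0) = 0
G(1) = mex{} = 0
G(2) = mex{} = 0
G(3) = mex{0} = 1
G(4) = mex{0,0} = 1
G(5) = mex{0,0} = 1
G(6) = mex{1,0} = 2
G(7) = mex{1,1,0} = 2
G(8) = mex{1,1,0,0} = 2
G(9) = mex{2,1,0,0} = 3
G(10) = mex{2,2,1,0} = 3
G(11) = mex{2,2,1,1} = 0
G(12) = mex{3,2,1,1} = 0
G(13) = mex{3,3,2,1} = 0
G(14) = mex{0,3,2,2} = 1
G(15) = mex{0,0,2,2} = 1
G(16) = mex{0,0,3,2} = 1
G(17) = mex{1,0,3,3} = 2
G(18) = mex{1,1,0,3} = 2
G(19) = mex{1,1,0,0} = 2
G(20) = mex{2,1,0,0} = 3
G(21) = mex{2,2,1,0} = 3
G_B(21) = 3.
Combined Grundy value = 1 ⊕ 3 = 2.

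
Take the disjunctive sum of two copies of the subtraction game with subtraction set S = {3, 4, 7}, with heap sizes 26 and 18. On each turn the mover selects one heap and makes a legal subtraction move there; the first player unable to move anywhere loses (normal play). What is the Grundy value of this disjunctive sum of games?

0

All heaps use S = {3, 4, 7}:
n :  0  1  2  3  4  5  6  7  8  9 10 11 12 13 14 15 16 17 18 19 20 21 22 23 24 25 26
G :  0  0  0  1  1  1  2  2  2  3  0  0  0  1  1  1  2  2  2  3  0  0  0  1  1  1  2
Heap A: G(26) = 2.
Heap B: G(18) = 2.
Combined Grundy value = 2 ⊕ 2 = 0.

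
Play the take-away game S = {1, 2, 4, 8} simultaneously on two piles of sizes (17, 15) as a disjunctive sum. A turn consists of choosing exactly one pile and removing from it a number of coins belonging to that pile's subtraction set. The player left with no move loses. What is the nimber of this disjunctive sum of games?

All piles use S = {1, 2, 4, 8}:
G(0) = 0
G(1) = mex{0} = 1
G(2) = mex{1,0} = 2
G(3) = mex{2,1} = 0
G(4) = mex{0,2,0} = 1
G(5) = mex{1,0,1} = 2
G(6) = mex{2,1,2} = 0
G(7) = mex{0,2,0} = 1
G(8) = mex{1,0,1,0} = 2
G(9) = mex{2,1,2,1} = 0
G(10) = mex{0,2,0,2} = 1
G(11) = mex{1,0,1,0} = 2
G(12) = mex{2,1,2,1} = 0
G(13) = mex{0,2,0,2} = 1
G(14) = mex{1,0,1,0} = 2
G(15) = mex{2,1,2,1} = 0
G(16) = mex{0,2,0,2} = 1
G(17) = mex{1,0,1,0} = 2
Pile A: G(17) = 2.
Pile B: G(15) = 0.
Combined Grundy value = 2 ⊕ 0 = 2.

2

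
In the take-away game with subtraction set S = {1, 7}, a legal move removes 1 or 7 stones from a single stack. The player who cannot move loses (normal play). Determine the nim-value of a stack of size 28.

0

G(0) = 0
G(1) = mex{0} = 1
G(2) = mex{1} = 0
G(3) = mex{0} = 1
G(4) = mex{1} = 0
G(5) = mex{0} = 1
G(6) = mex{1} = 0
G(7) = mex{0,0} = 1
G(8) = mex{1,1} = 0
G(9) = mex{0,0} = 1
G(10) = mex{1,1} = 0
G(11) = mex{0,0} = 1
G(12) = mex{1,1} = 0
G(13) = mex{0,0} = 1
G(14) = mex{1,1} = 0
G(15) = mex{0,0} = 1
G(16) = mex{1,1} = 0
G(17) = mex{0,0} = 1
G(18) = mex{1,1} = 0
G(19) = mex{0,0} = 1
G(20) = mex{1,1} = 0
G(21) = mex{0,0} = 1
G(22) = mex{1,1} = 0
G(23) = mex{0,0} = 1
G(24) = mex{1,1} = 0
G(25) = mex{0,0} = 1
G(26) = mex{1,1} = 0
G(27) = mex{0,0} = 1
G(28) = mex{1,1} = 0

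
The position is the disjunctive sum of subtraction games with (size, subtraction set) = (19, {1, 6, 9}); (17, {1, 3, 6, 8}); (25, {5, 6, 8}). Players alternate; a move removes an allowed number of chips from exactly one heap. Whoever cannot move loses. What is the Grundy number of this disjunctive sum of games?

0

Heap A, S = {1, 6, 9}:
n :  0  1  2  3  4  5  6  7  8  9 10 11 12 13 14 15 16 17 18 19
G :  0  1  0  1  0  1  2  0  1  2  3  2  0  1  0  1  2  0  1  0
G_A(19) = 0.
Heap B, S = {1, 3, 6, 8}:
n :  0  1  2  3  4  5  6  7  8  9 10 11 12 13 14 15 16 17
G :  0  1  0  1  0  1  2  3  2  0  1  0  1  0  1  2  3  2
G_B(17) = 2.
Heap C, S = {5, 6, 8}:
n :  0  1  2  3  4  5  6  7  8  9 10 11 12 13 14 15 16 17 18 19 20 21 22 23 24 25
G :  0  0  0  0  0  1  1  1  1  1  2  2  2  0  0  0  0  0  1  1  1  1  1  2  2  2
G_C(25) = 2.
Combined Grundy value = 0 ⊕ 2 ⊕ 2 = 0.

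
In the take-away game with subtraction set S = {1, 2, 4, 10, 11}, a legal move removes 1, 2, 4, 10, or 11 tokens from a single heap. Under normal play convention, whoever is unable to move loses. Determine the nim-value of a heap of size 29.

2

G(0) = 0
G(1) = mex{0} = 1
G(2) = mex{1,0} = 2
G(3) = mex{2,1} = 0
G(4) = mex{0,2,0} = 1
G(5) = mex{1,0,1} = 2
G(6) = mex{2,1,2} = 0
G(7) = mex{0,2,0} = 1
G(8) = mex{1,0,1} = 2
G(9) = mex{2,1,2} = 0
G(10) = mex{0,2,0,0} = 1
G(11) = mex{1,0,1,1,0} = 2
G(12) = mex{2,1,2,2,1} = 0
G(13) = mex{0,2,0,0,2} = 1
G(14) = mex{1,0,1,1,0} = 2
G(15) = mex{2,1,2,2,1} = 0
G(16) = mex{0,2,0,0,2} = 1
G(17) = mex{1,0,1,1,0} = 2
G(18) = mex{2,1,2,2,1} = 0
G(19) = mex{0,2,0,0,2} = 1
G(20) = mex{1,0,1,1,0} = 2
G(21) = mex{2,1,2,2,1} = 0
G(22) = mex{0,2,0,0,2} = 1
G(23) = mex{1,0,1,1,0} = 2
G(24) = mex{2,1,2,2,1} = 0
G(25) = mex{0,2,0,0,2} = 1
G(26) = mex{1,0,1,1,0} = 2
G(27) = mex{2,1,2,2,1} = 0
G(28) = mex{0,2,0,0,2} = 1
G(29) = mex{1,0,1,1,0} = 2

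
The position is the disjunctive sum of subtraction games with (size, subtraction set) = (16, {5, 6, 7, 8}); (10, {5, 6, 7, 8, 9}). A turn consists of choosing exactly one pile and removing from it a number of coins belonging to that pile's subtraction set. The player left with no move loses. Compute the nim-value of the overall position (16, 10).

Pile A, S = {5, 6, 7, 8}:
n :  0  1  2  3  4  5  6  7  8  9 10 11 12 13 14 15 16
G :  0  0  0  0  0  1  1  1  1  1  2  2  2  0  0  0  0
G_A(16) = 0.
Pile B, S = {5, 6, 7, 8, 9}:
n :  0  1  2  3  4  5  6  7  8  9 10
G :  0  0  0  0  0  1  1  1  1  1  2
G_B(10) = 2.
Combined Grundy value = 0 ⊕ 2 = 2.

2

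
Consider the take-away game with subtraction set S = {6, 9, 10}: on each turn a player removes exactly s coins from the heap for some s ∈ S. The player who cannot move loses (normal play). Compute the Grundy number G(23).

1

n :  0  1  2  3  4  5  6  7  8  9 10 11 12 13 14 15 16 17 18 19 20 21 22 23
G :  0  0  0  0  0  0  1  1  1  1  1  1  2  2  2  2  0  0  0  0  0  0  1  1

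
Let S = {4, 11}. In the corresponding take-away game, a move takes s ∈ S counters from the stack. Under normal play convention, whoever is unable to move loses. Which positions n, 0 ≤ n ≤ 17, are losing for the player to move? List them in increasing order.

0, 1, 2, 3, 8, 9, 10, 15, 16, 17

G(0) = 0
G(1) = mex{} = 0
G(2) = mex{} = 0
G(3) = mex{} = 0
G(4) = mex{0} = 1
G(5) = mex{0} = 1
G(6) = mex{0} = 1
G(7) = mex{0} = 1
G(8) = mex{1} = 0
G(9) = mex{1} = 0
G(10) = mex{1} = 0
G(11) = mex{1,0} = 2
G(12) = mex{0,0} = 1
G(13) = mex{0,0} = 1
G(14) = mex{0,0} = 1
G(15) = mex{2,1} = 0
G(16) = mex{1,1} = 0
G(17) = mex{1,1} = 0
P-positions are exactly the n with G(n) = 0.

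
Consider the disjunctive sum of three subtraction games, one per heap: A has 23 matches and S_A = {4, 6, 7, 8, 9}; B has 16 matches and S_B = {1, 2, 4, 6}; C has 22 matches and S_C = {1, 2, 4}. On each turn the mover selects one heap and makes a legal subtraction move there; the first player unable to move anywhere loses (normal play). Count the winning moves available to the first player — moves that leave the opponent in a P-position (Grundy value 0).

4

Heap A, S = {4, 6, 7, 8, 9}:
n :  0  1  2  3  4  5  6  7  8  9 10 11 12 13 14 15 16 17 18 19 20 21 22 23
G :  0  0  0  0  1  1  1  1  2  2  2  2  3  0  0  0  0  1  1  1  1  2  2  2
G_A(23) = 2.
Heap B, S = {1, 2, 4, 6}:
n :  0  1  2  3  4  5  6  7  8  9 10 11 12 13 14 15 16
G :  0  1  2  0  1  2  3  4  0  1  2  0  1  2  3  4  0
G_B(16) = 0.
Heap C, S = {1, 2, 4}:
G(0) = 0
G(1) = mex{0} = 1
G(2) = mex{1,0} = 2
G(3) = mex{2,1} = 0
G(4) = mex{0,2,0} = 1
G(5) = mex{1,0,1} = 2
G(6) = mex{2,1,2} = 0
G(7) = mex{0,2,0} = 1
G(8) = mex{1,0,1} = 2
G(9) = mex{2,1,2} = 0
G(10) = mex{0,2,0} = 1
G(11) = mex{1,0,1} = 2
G(12) = mex{2,1,2} = 0
G(13) = mex{0,2,0} = 1
G(14) = mex{1,0,1} = 2
G(15) = mex{2,1,2} = 0
G(16) = mex{0,2,0} = 1
G(17) = mex{1,0,1} = 2
G(18) = mex{2,1,2} = 0
G(19) = mex{0,2,0} = 1
G(20) = mex{1,0,1} = 2
G(21) = mex{2,1,2} = 0
G(22) = mex{0,2,0} = 1
G_C(22) = 1.
Combined Grundy value = 2 ⊕ 0 ⊕ 1 = 3.
A winning move leaves total XOR = 0, i.e. changes one component's Grundy value g to g ⊕ X where X is the current total.
Heap A: need g' = 2⊕3 = 1. Options: 23−4→G=1, 23−6→G=1, 23−7→G=0, 23−8→G=0, 23−9→G=0. Hits: 2.
Heap B: need g' = 0⊕3 = 3. Options: 16−1→G=4, 16−2→G=3, 16−4→G=1, 16−6→G=2. Hits: 1.
Heap C: need g' = 1⊕3 = 2. Options: 22−1→G=0, 22−2→G=2, 22−4→G=0. Hits: 1.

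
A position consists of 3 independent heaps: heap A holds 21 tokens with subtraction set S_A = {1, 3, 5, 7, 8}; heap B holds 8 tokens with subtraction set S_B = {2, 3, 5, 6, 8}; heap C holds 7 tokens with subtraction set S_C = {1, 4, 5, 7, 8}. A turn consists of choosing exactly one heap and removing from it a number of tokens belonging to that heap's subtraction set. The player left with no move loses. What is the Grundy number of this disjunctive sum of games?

7

Heap A, S = {1, 3, 5, 7, 8}:
G(0) = 0
G(1) = mex{0} = 1
G(2) = mex{1} = 0
G(3) = mex{0,0} = 1
G(4) = mex{1,1} = 0
G(5) = mex{0,0,0} = 1
G(6) = mex{1,1,1} = 0
G(7) = mex{0,0,0,0} = 1
G(8) = mex{1,1,1,1,0} = 2
G(9) = mex{2,0,0,0,1} = 3
G(10) = mex{3,1,1,1,0} = 2
G(11) = mex{2,2,0,0,1} = 3
G(12) = mex{3,3,1,1,0} = 2
G(13) = mex{2,2,2,0,1} = 3
G(14) = mex{3,3,3,1,0} = 2
G(15) = mex{2,2,2,2,1} = 0
G(16) = mex{0,3,3,3,2} = 1
G(17) = mex{1,2,2,2,3} = 0
G(18) = mex{0,0,3,3,2} = 1
G(19) = mex{1,1,2,2,3} = 0
G(20) = mex{0,0,0,3,2} = 1
G(21) = mex{1,1,1,2,3} = 0
G_A(21) = 0.
Heap B, S = {2, 3, 5, 6, 8}:
n : 0 1 2 3 4 5 6 7 8
G : 0 0 1 1 2 2 3 3 4
G_B(8) = 4.
Heap C, S = {1, 4, 5, 7, 8}:
G(0) = 0
G(1) = mex{0} = 1
G(2) = mex{1} = 0
G(3) = mex{0} = 1
G(4) = mex{1,0} = 2
G(5) = mex{2,1,0} = 3
G(6) = mex{3,0,1} = 2
G(7) = mex{2,1,0,0} = 3
G_C(7) = 3.
Combined Grundy value = 0 ⊕ 4 ⊕ 3 = 7.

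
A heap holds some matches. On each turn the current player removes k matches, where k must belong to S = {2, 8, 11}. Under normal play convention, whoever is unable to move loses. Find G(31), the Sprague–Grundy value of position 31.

G(0) = 0
G(1) = mex{} = 0
G(2) = mex{0} = 1
G(3) = mex{0} = 1
G(4) = mex{1} = 0
G(5) = mex{1} = 0
G(6) = mex{0} = 1
G(7) = mex{0} = 1
G(8) = mex{1,0} = 2
G(9) = mex{1,0} = 2
G(10) = mex{2,1} = 0
G(11) = mex{2,1,0} = 3
G(12) = mex{0,0,0} = 1
G(13) = mex{3,0,1} = 2
G(14) = mex{1,1,1} = 0
G(15) = mex{2,1,0} = 3
G(16) = mex{0,2,0} = 1
G(17) = mex{3,2,1} = 0
G(18) = mex{1,0,1} = 2
G(19) = mex{0,3,2} = 1
G(20) = mex{2,1,2} = 0
G(21) = mex{1,2,0} = 3
G(22) = mex{0,0,3} = 1
G(23) = mex{3,3,1} = 0
G(24) = mex{1,1,2} = 0
G(25) = mex{0,0,0} = 1
G(26) = mex{0,2,3} = 1
G(27) = mex{1,1,1} = 0
G(28) = mex{1,0,0} = 2
G(29) = mex{0,3,2} = 1
G(30) = mex{2,1,1} = 0
G(31) = mex{1,0,0} = 2

2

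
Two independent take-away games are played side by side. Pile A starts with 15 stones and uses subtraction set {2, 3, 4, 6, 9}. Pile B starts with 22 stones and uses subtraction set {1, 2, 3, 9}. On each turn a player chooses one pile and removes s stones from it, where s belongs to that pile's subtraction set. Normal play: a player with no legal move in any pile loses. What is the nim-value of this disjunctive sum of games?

Pile A, S = {2, 3, 4, 6, 9}:
G(0) = 0
G(1) = mex{} = 0
G(2) = mex{0} = 1
G(3) = mex{0,0} = 1
G(4) = mex{1,0,0} = 2
G(5) = mex{1,1,0} = 2
G(6) = mex{2,1,1,0} = 3
G(7) = mex{2,2,1,0} = 3
G(8) = mex{3,2,2,1} = 0
G(9) = mex{3,3,2,1,0} = 4
G(10) = mex{0,3,3,2,0} = 1
G(11) = mex{4,0,3,2,1} = 5
G(12) = mex{1,4,0,3,1} = 2
G(13) = mex{5,1,4,3,2} = 0
G(14) = mex{2,5,1,0,2} = 3
G(15) = mex{0,2,5,4,3} = 1
G_A(15) = 1.
Pile B, S = {1, 2, 3, 9}:
n :  0  1  2  3  4  5  6  7  8  9 10 11 12 13 14 15 16 17 18 19 20 21 22
G :  0  1  2  3  0  1  2  3  0  1  2  3  0  1  2  3  0  1  2  3  0  1  2
G_B(22) = 2.
Combined Grundy value = 1 ⊕ 2 = 3.

3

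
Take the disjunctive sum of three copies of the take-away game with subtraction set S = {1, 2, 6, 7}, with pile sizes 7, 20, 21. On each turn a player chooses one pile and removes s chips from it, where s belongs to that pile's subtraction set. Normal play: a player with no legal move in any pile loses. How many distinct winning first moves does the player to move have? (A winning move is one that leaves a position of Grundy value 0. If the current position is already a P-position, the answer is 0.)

1

All piles use S = {1, 2, 6, 7}:
G(0) = 0
G(1) = mex{0} = 1
G(2) = mex{1,0} = 2
G(3) = mex{2,1} = 0
G(4) = mex{0,2} = 1
G(5) = mex{1,0} = 2
G(6) = mex{2,1,0} = 3
G(7) = mex{3,2,1,0} = 4
G(8) = mex{4,3,2,1} = 0
G(9) = mex{0,4,0,2} = 1
G(10) = mex{1,0,1,0} = 2
G(11) = mex{2,1,2,1} = 0
G(12) = mex{0,2,3,2} = 1
G(13) = mex{1,0,4,3} = 2
G(14) = mex{2,1,0,4} = 3
G(15) = mex{3,2,1,0} = 4
G(16) = mex{4,3,2,1} = 0
G(17) = mex{0,4,0,2} = 1
G(18) = mex{1,0,1,0} = 2
G(19) = mex{2,1,2,1} = 0
G(20) = mex{0,2,3,2} = 1
G(21) = mex{1,0,4,3} = 2
Pile A: G(7) = 4.
Pile B: G(20) = 1.
Pile C: G(21) = 2.
Combined Grundy value = 4 ⊕ 1 ⊕ 2 = 7.
A winning move leaves total XOR = 0, i.e. changes one component's Grundy value g to g ⊕ X where X is the current total.
Pile A: need g' = 4⊕7 = 3. Options: 7−1→G=3, 7−2→G=2, 7−6→G=1, 7−7→G=0. Hits: 1.
Pile B: need g' = 1⊕7 = 6. Options: 20−1→G=0, 20−2→G=2, 20−6→G=3, 20−7→G=2. Hits: 0.
Pile C: need g' = 2⊕7 = 5. Options: 21−1→G=1, 21−2→G=0, 21−6→G=4, 21−7→G=3. Hits: 0.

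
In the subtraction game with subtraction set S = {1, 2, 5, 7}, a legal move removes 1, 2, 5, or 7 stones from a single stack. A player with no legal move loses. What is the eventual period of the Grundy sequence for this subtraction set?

n :  0  1  2  3  4  5  6  7  8  9 10 11 12 13 14
G :  0  1  2  0  1  2  0  1  2  0  1  2  0  1  2
G(n+3) = G(n) holds for n = 0,…,6 (a full window of length max(S) = 7), so the sequence is purely periodic with period 3.

3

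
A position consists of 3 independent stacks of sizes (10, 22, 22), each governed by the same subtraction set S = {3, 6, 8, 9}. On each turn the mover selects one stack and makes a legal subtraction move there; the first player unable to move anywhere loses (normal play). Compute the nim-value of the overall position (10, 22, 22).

All stacks use S = {3, 6, 8, 9}:
G(0) = 0
G(1) = mex{} = 0
G(2) = mex{} = 0
G(3) = mex{0} = 1
G(4) = mex{0} = 1
G(5) = mex{0} = 1
G(6) = mex{1,0} = 2
G(7) = mex{1,0} = 2
G(8) = mex{1,0,0} = 2
G(9) = mex{2,1,0,0} = 3
G(10) = mex{2,1,0,0} = 3
G(11) = mex{2,1,1,0} = 3
G(12) = mex{3,2,1,1} = 0
G(13) = mex{3,2,1,1} = 0
G(14) = mex{3,2,2,1} = 0
G(15) = mex{0,3,2,2} = 1
G(16) = mex{0,3,2,2} = 1
G(17) = mex{0,3,3,2} = 1
G(18) = mex{1,0,3,3} = 2
G(19) = mex{1,0,3,3} = 2
G(20) = mex{1,0,0,3} = 2
G(21) = mex{2,1,0,0} = 3
G(22) = mex{2,1,0,0} = 3
Stack A: G(10) = 3.
Stack B: G(22) = 3.
Stack C: G(22) = 3.
Combined Grundy value = 3 ⊕ 3 ⊕ 3 = 3.

3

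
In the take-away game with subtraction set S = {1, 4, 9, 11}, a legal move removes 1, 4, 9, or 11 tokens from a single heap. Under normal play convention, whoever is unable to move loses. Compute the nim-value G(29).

2

n :  0  1  2  3  4  5  6  7  8  9 10 11 12 13 14 15 16 17 18 19 20 21 22 23 24 25 26 27 28 29
G :  0  1  0  1  2  0  1  0  1  2  0  1  0  1  2  0  1  0  1  2  0  1  0  1  2  0  1  0  1  2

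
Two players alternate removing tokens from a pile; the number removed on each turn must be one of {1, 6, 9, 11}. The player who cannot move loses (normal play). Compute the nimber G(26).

2

n :  0  1  2  3  4  5  6  7  8  9 10 11 12 13 14 15 16 17 18 19 20 21 22 23 24 25 26
G :  0  1  0  1  0  1  2  0  1  2  3  2  0  1  0  1  2  0  1  0  1  2  0  1  0  1  2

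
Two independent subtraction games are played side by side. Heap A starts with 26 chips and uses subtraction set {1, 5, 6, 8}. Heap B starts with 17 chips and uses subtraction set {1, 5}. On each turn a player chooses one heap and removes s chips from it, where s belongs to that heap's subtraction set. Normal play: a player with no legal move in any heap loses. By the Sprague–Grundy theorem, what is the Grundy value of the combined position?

Heap A, S = {1, 5, 6, 8}:
n :  0  1  2  3  4  5  6  7  8  9 10 11 12 13 14 15 16 17 18 19 20 21 22 23 24 25 26
G :  0  1  0  1  0  1  2  3  2  3  2  0  1  0  1  0  1  2  3  2  3  2  0  1  0  1  0
G_A(26) = 0.
Heap B, S = {1, 5}:
n :  0  1  2  3  4  5  6  7  8  9 10 11 12 13 14 15 16 17
G :  0  1  0  1  0  1  0  1  0  1  0  1  0  1  0  1  0  1
G_B(17) = 1.
Combined Grundy value = 0 ⊕ 1 = 1.

1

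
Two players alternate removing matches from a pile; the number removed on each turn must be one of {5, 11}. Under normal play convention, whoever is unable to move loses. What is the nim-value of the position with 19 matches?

0

n :  0  1  2  3  4  5  6  7  8  9 10 11 12 13 14 15 16 17 18 19
G :  0  0  0  0  0  1  1  1  1  1  0  2  2  2  2  1  0  0  0  0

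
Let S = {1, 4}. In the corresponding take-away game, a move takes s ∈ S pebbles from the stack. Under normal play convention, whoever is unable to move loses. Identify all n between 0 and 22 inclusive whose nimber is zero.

0, 2, 5, 7, 10, 12, 15, 17, 20, 22

G(0) = 0
G(1) = mex{0} = 1
G(2) = mex{1} = 0
G(3) = mex{0} = 1
G(4) = mex{1,0} = 2
G(5) = mex{2,1} = 0
G(6) = mex{0,0} = 1
G(7) = mex{1,1} = 0
G(8) = mex{0,2} = 1
G(9) = mex{1,0} = 2
G(10) = mex{2,1} = 0
G(11) = mex{0,0} = 1
G(12) = mex{1,1} = 0
G(13) = mex{0,2} = 1
G(14) = mex{1,0} = 2
G(15) = mex{2,1} = 0
G(16) = mex{0,0} = 1
G(17) = mex{1,1} = 0
G(18) = mex{0,2} = 1
G(19) = mex{1,0} = 2
G(20) = mex{2,1} = 0
G(21) = mex{0,0} = 1
G(22) = mex{1,1} = 0
P-positions are exactly the n with G(n) = 0.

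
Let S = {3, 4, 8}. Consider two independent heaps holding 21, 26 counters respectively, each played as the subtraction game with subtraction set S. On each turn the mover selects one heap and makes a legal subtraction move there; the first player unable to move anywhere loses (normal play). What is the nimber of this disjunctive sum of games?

All heaps use S = {3, 4, 8}:
n :  0  1  2  3  4  5  6  7  8  9 10 11 12 13 14 15 16 17 18 19 20 21 22 23 24 25 26
G :  0  0  0  1  1  1  2  0  2  3  1  3  0  0  0  1  1  1  2  0  2  3  1  3  0  0  0
Heap A: G(21) = 3.
Heap B: G(26) = 0.
Combined Grundy value = 3 ⊕ 0 = 3.

3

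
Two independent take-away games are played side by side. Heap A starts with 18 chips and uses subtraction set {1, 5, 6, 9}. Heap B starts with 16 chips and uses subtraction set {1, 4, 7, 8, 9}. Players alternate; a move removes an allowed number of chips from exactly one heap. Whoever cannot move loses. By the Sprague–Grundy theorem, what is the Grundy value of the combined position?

Heap A, S = {1, 5, 6, 9}:
n :  0  1  2  3  4  5  6  7  8  9 10 11 12 13 14 15 16 17 18
G :  0  1  0  1  0  1  2  3  2  3  2  3  0  1  0  1  0  1  2
G_A(18) = 2.
Heap B, S = {1, 4, 7, 8, 9}:
G(0) = 0
G(1) = mex{0} = 1
G(2) = mex{1} = 0
G(3) = mex{0} = 1
G(4) = mex{1,0} = 2
G(5) = mex{2,1} = 0
G(6) = mex{0,0} = 1
G(7) = mex{1,1,0} = 2
G(8) = mex{2,2,1,0} = 3
G(9) = mex{3,0,0,1,0} = 2
G(10) = mex{2,1,1,0,1} = 3
G(11) = mex{3,2,2,1,0} = 4
G(12) = mex{4,3,0,2,1} = 5
G(13) = mex{5,2,1,0,2} = 3
G(14) = mex{3,3,2,1,0} = 4
G(15) = mex{4,4,3,2,1} = 0
G(16) = mex{0,5,2,3,2} = 1
G_B(16) = 1.
Combined Grundy value = 2 ⊕ 1 = 3.

3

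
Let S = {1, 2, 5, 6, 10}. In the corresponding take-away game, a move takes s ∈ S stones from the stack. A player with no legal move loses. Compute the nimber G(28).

G(0) = 0
G(1) = mex{0} = 1
G(2) = mex{1,0} = 2
G(3) = mex{2,1} = 0
G(4) = mex{0,2} = 1
G(5) = mex{1,0,0} = 2
G(6) = mex{2,1,1,0} = 3
G(7) = mex{3,2,2,1} = 0
G(8) = mex{0,3,0,2} = 1
G(9) = mex{1,0,1,0} = 2
G(10) = mex{2,1,2,1,0} = 3
G(11) = mex{3,2,3,2,1} = 0
G(12) = mex{0,3,0,3,2} = 1
G(13) = mex{1,0,1,0,0} = 2
G(14) = mex{2,1,2,1,1} = 0
G(15) = mex{0,2,3,2,2} = 1
G(16) = mex{1,0,0,3,3} = 2
G(17) = mex{2,1,1,0,0} = 3
G(18) = mex{3,2,2,1,1} = 0
G(19) = mex{0,3,0,2,2} = 1
G(20) = mex{1,0,1,0,3} = 2
G(21) = mex{2,1,2,1,0} = 3
G(22) = mex{3,2,3,2,1} = 0
G(23) = mex{0,3,0,3,2} = 1
G(24) = mex{1,0,1,0,0} = 2
G(25) = mex{2,1,2,1,1} = 0
G(26) = mex{0,2,3,2,2} = 1
G(27) = mex{1,0,0,3,3} = 2
G(28) = mex{2,1,1,0,0} = 3

3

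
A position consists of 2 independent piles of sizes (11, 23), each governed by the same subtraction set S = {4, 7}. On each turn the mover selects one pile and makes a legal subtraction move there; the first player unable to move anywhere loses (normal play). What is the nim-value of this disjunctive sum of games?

0

All piles use S = {4, 7}:
n :  0  1  2  3  4  5  6  7  8  9 10 11 12 13 14 15 16 17 18 19 20 21 22 23
G :  0  0  0  0  1  1  1  1  2  2  2  0  0  0  0  1  1  1  1  2  2  2  0  0
Pile A: G(11) = 0.
Pile B: G(23) = 0.
Combined Grundy value = 0 ⊕ 0 = 0.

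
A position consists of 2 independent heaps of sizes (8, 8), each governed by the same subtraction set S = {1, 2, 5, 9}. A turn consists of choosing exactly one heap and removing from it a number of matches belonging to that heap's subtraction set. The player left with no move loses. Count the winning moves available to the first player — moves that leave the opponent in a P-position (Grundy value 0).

All heaps use S = {1, 2, 5, 9}:
n : 0 1 2 3 4 5 6 7 8
G : 0 1 2 0 1 2 0 1 2
Heap A: G(8) = 2.
Heap B: G(8) = 2.
Combined Grundy value = 2 ⊕ 2 = 0.
A winning move leaves total XOR = 0, i.e. changes one component's Grundy value g to g ⊕ X where X is the current total.
Heap A: target g' = 2⊕0 = 2, but every legal move changes the Grundy value (mex property), so 0 moves.
Heap B: target g' = 2⊕0 = 2, but every legal move changes the Grundy value (mex property), so 0 moves.

0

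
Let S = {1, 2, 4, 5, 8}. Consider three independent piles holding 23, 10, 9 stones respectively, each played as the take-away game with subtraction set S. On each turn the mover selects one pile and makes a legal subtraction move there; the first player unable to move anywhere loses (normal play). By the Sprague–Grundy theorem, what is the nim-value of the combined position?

3

All piles use S = {1, 2, 4, 5, 8}:
G(0) = 0
G(1) = mex{0} = 1
G(2) = mex{1,0} = 2
G(3) = mex{2,1} = 0
G(4) = mex{0,2,0} = 1
G(5) = mex{1,0,1,0} = 2
G(6) = mex{2,1,2,1} = 0
G(7) = mex{0,2,0,2} = 1
G(8) = mex{1,0,1,0,0} = 2
G(9) = mex{2,1,2,1,1} = 0
G(10) = mex{0,2,0,2,2} = 1
G(11) = mex{1,0,1,0,0} = 2
G(12) = mex{2,1,2,1,1} = 0
G(13) = mex{0,2,0,2,2} = 1
G(14) = mex{1,0,1,0,0} = 2
G(15) = mex{2,1,2,1,1} = 0
G(16) = mex{0,2,0,2,2} = 1
G(17) = mex{1,0,1,0,0} = 2
G(18) = mex{2,1,2,1,1} = 0
G(19) = mex{0,2,0,2,2} = 1
G(20) = mex{1,0,1,0,0} = 2
G(21) = mex{2,1,2,1,1} = 0
G(22) = mex{0,2,0,2,2} = 1
G(23) = mex{1,0,1,0,0} = 2
Pile A: G(23) = 2.
Pile B: G(10) = 1.
Pile C: G(9) = 0.
Combined Grundy value = 2 ⊕ 1 ⊕ 0 = 3.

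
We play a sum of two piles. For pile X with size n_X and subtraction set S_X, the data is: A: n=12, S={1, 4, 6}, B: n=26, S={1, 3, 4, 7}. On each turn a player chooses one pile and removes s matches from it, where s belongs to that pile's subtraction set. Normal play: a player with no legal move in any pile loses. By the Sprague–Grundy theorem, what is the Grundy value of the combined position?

0

Pile A, S = {1, 4, 6}:
n :  0  1  2  3  4  5  6  7  8  9 10 11 12
G :  0  1  0  1  2  0  1  0  1  2  0  1  0
G_A(12) = 0.
Pile B, S = {1, 3, 4, 7}:
n :  0  1  2  3  4  5  6  7  8  9 10 11 12 13 14 15 16 17 18 19 20 21 22 23 24 25 26
G :  0  1  0  1  2  3  2  3  0  1  0  1  2  3  2  3  0  1  0  1  2  3  2  3  0  1  0
G_B(26) = 0.
Combined Grundy value = 0 ⊕ 0 = 0.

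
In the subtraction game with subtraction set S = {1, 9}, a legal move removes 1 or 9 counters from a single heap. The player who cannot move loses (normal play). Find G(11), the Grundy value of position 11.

1

n :  0  1  2  3  4  5  6  7  8  9 10 11
G :  0  1  0  1  0  1  0  1  0  1  0  1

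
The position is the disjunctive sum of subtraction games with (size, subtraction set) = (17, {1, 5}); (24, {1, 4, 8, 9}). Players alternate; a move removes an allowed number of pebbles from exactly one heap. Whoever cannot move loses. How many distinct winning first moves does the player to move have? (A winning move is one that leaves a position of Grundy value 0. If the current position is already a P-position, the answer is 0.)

4

Heap A, S = {1, 5}:
n :  0  1  2  3  4  5  6  7  8  9 10 11 12 13 14 15 16 17
G :  0  1  0  1  0  1  0  1  0  1  0  1  0  1  0  1  0  1
G_A(17) = 1.
Heap B, S = {1, 4, 8, 9}:
n :  0  1  2  3  4  5  6  7  8  9 10 11 12 13 14 15 16 17 18 19 20 21 22 23 24
G :  0  1  0  1  2  0  1  0  1  2  3  2  0  1  2  3  2  0  1  0  1  2  0  1  0
G_B(24) = 0.
Combined Grundy value = 1 ⊕ 0 = 1.
A winning move leaves total XOR = 0, i.e. changes one component's Grundy value g to g ⊕ X where X is the current total.
Heap A: need g' = 1⊕1 = 0. Options: 17−1→G=0, 17−5→G=0. Hits: 2.
Heap B: need g' = 0⊕1 = 1. Options: 24−1→G=1, 24−4→G=1, 24−8→G=2, 24−9→G=3. Hits: 2.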